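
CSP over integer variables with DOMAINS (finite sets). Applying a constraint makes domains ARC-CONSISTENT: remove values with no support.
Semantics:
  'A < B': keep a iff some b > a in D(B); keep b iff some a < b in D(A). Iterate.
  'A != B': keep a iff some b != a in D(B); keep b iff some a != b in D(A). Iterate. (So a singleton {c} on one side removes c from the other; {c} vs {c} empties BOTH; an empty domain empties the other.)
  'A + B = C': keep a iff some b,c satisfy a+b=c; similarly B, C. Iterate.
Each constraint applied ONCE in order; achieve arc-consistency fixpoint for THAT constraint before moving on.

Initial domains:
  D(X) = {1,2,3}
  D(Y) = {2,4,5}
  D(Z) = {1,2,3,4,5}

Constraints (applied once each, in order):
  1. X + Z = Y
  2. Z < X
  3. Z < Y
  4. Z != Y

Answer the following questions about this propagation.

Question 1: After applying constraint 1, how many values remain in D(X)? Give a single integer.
Constraint 1 (X + Z = Y) on D(X)={1,2,3} D(Z)={1,2,3,4,5} D(Y)={2,4,5}: Z {1,2,3,4,5}->{1,2,3,4}
So after constraint 1: D(X)={1,2,3}, size = 3

Answer: 3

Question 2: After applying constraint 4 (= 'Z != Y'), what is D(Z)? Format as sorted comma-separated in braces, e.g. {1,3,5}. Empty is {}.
Constraint 1 (X + Z = Y) on D(X)={1,2,3} D(Z)={1,2,3,4,5} D(Y)={2,4,5}: Z {1,2,3,4,5}->{1,2,3,4}
Constraint 2 (Z < X) on D(Z)={1,2,3,4} D(X)={1,2,3}: Z {1,2,3,4}->{1,2}; X {1,2,3}->{2,3}
Constraint 3 (Z < Y) on D(Z)={1,2} D(Y)={2,4,5}: no change
Constraint 4 (Z != Y) on D(Z)={1,2} D(Y)={2,4,5}: no change
So after constraint 4: D(Z) = {1,2}

Answer: {1,2}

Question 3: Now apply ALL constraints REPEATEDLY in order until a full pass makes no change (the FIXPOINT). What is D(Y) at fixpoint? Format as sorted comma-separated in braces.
Answer: {4,5}

Derivation:
pass 0 (initial): D(Y)={2,4,5}
pass 1: X {1,2,3}->{2,3}; Z {1,2,3,4,5}->{1,2}
pass 2: Y {2,4,5}->{4,5}
pass 3: no change
Fixpoint after 3 passes: D(Y) = {4,5}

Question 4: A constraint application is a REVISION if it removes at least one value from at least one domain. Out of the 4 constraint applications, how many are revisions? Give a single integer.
Answer: 2

Derivation:
Constraint 1 (X + Z = Y) on D(X)={1,2,3} D(Z)={1,2,3,4,5} D(Y)={2,4,5}: Z {1,2,3,4,5}->{1,2,3,4} => REVISION
Constraint 2 (Z < X) on D(Z)={1,2,3,4} D(X)={1,2,3}: Z {1,2,3,4}->{1,2}; X {1,2,3}->{2,3} => REVISION
Constraint 3 (Z < Y) on D(Z)={1,2} D(Y)={2,4,5}: no change => not a revision
Constraint 4 (Z != Y) on D(Z)={1,2} D(Y)={2,4,5}: no change => not a revision
Total revisions = 2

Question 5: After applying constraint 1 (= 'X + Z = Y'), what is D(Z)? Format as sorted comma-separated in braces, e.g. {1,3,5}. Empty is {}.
Constraint 1 (X + Z = Y) on D(X)={1,2,3} D(Z)={1,2,3,4,5} D(Y)={2,4,5}: Z {1,2,3,4,5}->{1,2,3,4}
So after constraint 1: D(Z) = {1,2,3,4}

Answer: {1,2,3,4}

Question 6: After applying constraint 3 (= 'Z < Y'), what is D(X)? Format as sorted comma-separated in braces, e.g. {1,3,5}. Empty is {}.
Answer: {2,3}

Derivation:
Constraint 1 (X + Z = Y) on D(X)={1,2,3} D(Z)={1,2,3,4,5} D(Y)={2,4,5}: Z {1,2,3,4,5}->{1,2,3,4}
Constraint 2 (Z < X) on D(Z)={1,2,3,4} D(X)={1,2,3}: Z {1,2,3,4}->{1,2}; X {1,2,3}->{2,3}
Constraint 3 (Z < Y) on D(Z)={1,2} D(Y)={2,4,5}: no change
So after constraint 3: D(X) = {2,3}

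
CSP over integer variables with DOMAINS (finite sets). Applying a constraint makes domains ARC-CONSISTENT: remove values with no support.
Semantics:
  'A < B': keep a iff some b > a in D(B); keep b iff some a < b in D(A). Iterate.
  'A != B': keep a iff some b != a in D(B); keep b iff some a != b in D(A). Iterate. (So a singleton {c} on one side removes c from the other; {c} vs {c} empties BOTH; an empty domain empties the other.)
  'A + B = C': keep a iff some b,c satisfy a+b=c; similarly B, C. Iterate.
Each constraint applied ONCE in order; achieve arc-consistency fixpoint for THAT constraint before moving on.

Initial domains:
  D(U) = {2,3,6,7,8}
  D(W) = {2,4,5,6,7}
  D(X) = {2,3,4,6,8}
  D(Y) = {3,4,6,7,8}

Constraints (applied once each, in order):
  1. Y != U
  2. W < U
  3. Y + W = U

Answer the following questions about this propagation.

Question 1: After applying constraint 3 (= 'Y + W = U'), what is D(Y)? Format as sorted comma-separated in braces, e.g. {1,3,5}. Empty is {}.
Constraint 1 (Y != U) on D(Y)={3,4,6,7,8} D(U)={2,3,6,7,8}: no change
Constraint 2 (W < U) on D(W)={2,4,5,6,7} D(U)={2,3,6,7,8}: U {2,3,6,7,8}->{3,6,7,8}
Constraint 3 (Y + W = U) on D(Y)={3,4,6,7,8} D(W)={2,4,5,6,7} D(U)={3,6,7,8}: Y {3,4,6,7,8}->{3,4,6}; W {2,4,5,6,7}->{2,4,5}; U {3,6,7,8}->{6,7,8}
So after constraint 3: D(Y) = {3,4,6}

Answer: {3,4,6}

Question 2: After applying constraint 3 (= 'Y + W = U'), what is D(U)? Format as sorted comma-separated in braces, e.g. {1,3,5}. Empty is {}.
Constraint 1 (Y != U) on D(Y)={3,4,6,7,8} D(U)={2,3,6,7,8}: no change
Constraint 2 (W < U) on D(W)={2,4,5,6,7} D(U)={2,3,6,7,8}: U {2,3,6,7,8}->{3,6,7,8}
Constraint 3 (Y + W = U) on D(Y)={3,4,6,7,8} D(W)={2,4,5,6,7} D(U)={3,6,7,8}: Y {3,4,6,7,8}->{3,4,6}; W {2,4,5,6,7}->{2,4,5}; U {3,6,7,8}->{6,7,8}
So after constraint 3: D(U) = {6,7,8}

Answer: {6,7,8}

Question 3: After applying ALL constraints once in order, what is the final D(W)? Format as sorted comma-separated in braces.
Constraint 1 (Y != U) on D(Y)={3,4,6,7,8} D(U)={2,3,6,7,8}: no change
Constraint 2 (W < U) on D(W)={2,4,5,6,7} D(U)={2,3,6,7,8}: U {2,3,6,7,8}->{3,6,7,8}
Constraint 3 (Y + W = U) on D(Y)={3,4,6,7,8} D(W)={2,4,5,6,7} D(U)={3,6,7,8}: Y {3,4,6,7,8}->{3,4,6}; W {2,4,5,6,7}->{2,4,5}; U {3,6,7,8}->{6,7,8}
So after all 3 constraints: D(W) = {2,4,5}

Answer: {2,4,5}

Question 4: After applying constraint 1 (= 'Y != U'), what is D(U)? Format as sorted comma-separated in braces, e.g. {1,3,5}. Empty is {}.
Constraint 1 (Y != U) on D(Y)={3,4,6,7,8} D(U)={2,3,6,7,8}: no change
So after constraint 1: D(U) = {2,3,6,7,8}

Answer: {2,3,6,7,8}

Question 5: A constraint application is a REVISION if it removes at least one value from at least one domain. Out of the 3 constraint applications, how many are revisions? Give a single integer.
Answer: 2

Derivation:
Constraint 1 (Y != U) on D(Y)={3,4,6,7,8} D(U)={2,3,6,7,8}: no change => not a revision
Constraint 2 (W < U) on D(W)={2,4,5,6,7} D(U)={2,3,6,7,8}: U {2,3,6,7,8}->{3,6,7,8} => REVISION
Constraint 3 (Y + W = U) on D(Y)={3,4,6,7,8} D(W)={2,4,5,6,7} D(U)={3,6,7,8}: Y {3,4,6,7,8}->{3,4,6}; W {2,4,5,6,7}->{2,4,5}; U {3,6,7,8}->{6,7,8} => REVISION
Total revisions = 2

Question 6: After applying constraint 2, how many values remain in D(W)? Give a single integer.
Answer: 5

Derivation:
Constraint 1 (Y != U) on D(Y)={3,4,6,7,8} D(U)={2,3,6,7,8}: no change
Constraint 2 (W < U) on D(W)={2,4,5,6,7} D(U)={2,3,6,7,8}: U {2,3,6,7,8}->{3,6,7,8}
So after constraint 2: D(W)={2,4,5,6,7}, size = 5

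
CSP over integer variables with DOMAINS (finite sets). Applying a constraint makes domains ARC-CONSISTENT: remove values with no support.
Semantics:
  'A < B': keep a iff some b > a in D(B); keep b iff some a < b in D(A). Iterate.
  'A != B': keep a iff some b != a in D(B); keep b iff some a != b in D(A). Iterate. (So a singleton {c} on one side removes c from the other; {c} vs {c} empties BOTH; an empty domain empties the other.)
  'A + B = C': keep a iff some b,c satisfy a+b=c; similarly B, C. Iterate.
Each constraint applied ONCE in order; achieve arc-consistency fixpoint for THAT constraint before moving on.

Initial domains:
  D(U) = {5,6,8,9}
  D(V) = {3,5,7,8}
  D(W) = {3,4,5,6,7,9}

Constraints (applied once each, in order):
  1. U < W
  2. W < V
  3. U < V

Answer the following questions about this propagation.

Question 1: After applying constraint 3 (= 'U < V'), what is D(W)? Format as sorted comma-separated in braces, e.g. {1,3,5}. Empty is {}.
Constraint 1 (U < W) on D(U)={5,6,8,9} D(W)={3,4,5,6,7,9}: U {5,6,8,9}->{5,6,8}; W {3,4,5,6,7,9}->{6,7,9}
Constraint 2 (W < V) on D(W)={6,7,9} D(V)={3,5,7,8}: W {6,7,9}->{6,7}; V {3,5,7,8}->{7,8}
Constraint 3 (U < V) on D(U)={5,6,8} D(V)={7,8}: U {5,6,8}->{5,6}
So after constraint 3: D(W) = {6,7}

Answer: {6,7}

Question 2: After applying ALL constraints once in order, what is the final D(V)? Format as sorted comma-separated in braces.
Constraint 1 (U < W) on D(U)={5,6,8,9} D(W)={3,4,5,6,7,9}: U {5,6,8,9}->{5,6,8}; W {3,4,5,6,7,9}->{6,7,9}
Constraint 2 (W < V) on D(W)={6,7,9} D(V)={3,5,7,8}: W {6,7,9}->{6,7}; V {3,5,7,8}->{7,8}
Constraint 3 (U < V) on D(U)={5,6,8} D(V)={7,8}: U {5,6,8}->{5,6}
So after all 3 constraints: D(V) = {7,8}

Answer: {7,8}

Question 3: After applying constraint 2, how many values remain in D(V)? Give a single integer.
Constraint 1 (U < W) on D(U)={5,6,8,9} D(W)={3,4,5,6,7,9}: U {5,6,8,9}->{5,6,8}; W {3,4,5,6,7,9}->{6,7,9}
Constraint 2 (W < V) on D(W)={6,7,9} D(V)={3,5,7,8}: W {6,7,9}->{6,7}; V {3,5,7,8}->{7,8}
So after constraint 2: D(V)={7,8}, size = 2

Answer: 2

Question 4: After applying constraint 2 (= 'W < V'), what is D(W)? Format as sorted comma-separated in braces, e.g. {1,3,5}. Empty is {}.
Constraint 1 (U < W) on D(U)={5,6,8,9} D(W)={3,4,5,6,7,9}: U {5,6,8,9}->{5,6,8}; W {3,4,5,6,7,9}->{6,7,9}
Constraint 2 (W < V) on D(W)={6,7,9} D(V)={3,5,7,8}: W {6,7,9}->{6,7}; V {3,5,7,8}->{7,8}
So after constraint 2: D(W) = {6,7}

Answer: {6,7}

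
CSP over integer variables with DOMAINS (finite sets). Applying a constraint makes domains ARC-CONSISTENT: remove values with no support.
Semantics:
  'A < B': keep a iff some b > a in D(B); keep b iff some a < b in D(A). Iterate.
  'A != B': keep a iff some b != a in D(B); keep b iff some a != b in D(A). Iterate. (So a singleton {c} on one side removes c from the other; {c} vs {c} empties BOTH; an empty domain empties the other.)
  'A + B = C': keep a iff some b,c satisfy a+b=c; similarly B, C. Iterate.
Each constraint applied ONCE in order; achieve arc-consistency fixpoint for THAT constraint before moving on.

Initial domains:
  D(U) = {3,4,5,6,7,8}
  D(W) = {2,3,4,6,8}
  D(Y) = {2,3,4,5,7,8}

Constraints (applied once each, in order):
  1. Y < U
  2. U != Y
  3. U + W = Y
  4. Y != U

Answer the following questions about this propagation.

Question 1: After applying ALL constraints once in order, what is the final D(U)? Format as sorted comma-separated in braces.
Answer: {3,4,5}

Derivation:
Constraint 1 (Y < U) on D(Y)={2,3,4,5,7,8} D(U)={3,4,5,6,7,8}: Y {2,3,4,5,7,8}->{2,3,4,5,7}
Constraint 2 (U != Y) on D(U)={3,4,5,6,7,8} D(Y)={2,3,4,5,7}: no change
Constraint 3 (U + W = Y) on D(U)={3,4,5,6,7,8} D(W)={2,3,4,6,8} D(Y)={2,3,4,5,7}: U {3,4,5,6,7,8}->{3,4,5}; W {2,3,4,6,8}->{2,3,4}; Y {2,3,4,5,7}->{5,7}
Constraint 4 (Y != U) on D(Y)={5,7} D(U)={3,4,5}: no change
So after all 4 constraints: D(U) = {3,4,5}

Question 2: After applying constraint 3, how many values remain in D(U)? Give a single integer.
Constraint 1 (Y < U) on D(Y)={2,3,4,5,7,8} D(U)={3,4,5,6,7,8}: Y {2,3,4,5,7,8}->{2,3,4,5,7}
Constraint 2 (U != Y) on D(U)={3,4,5,6,7,8} D(Y)={2,3,4,5,7}: no change
Constraint 3 (U + W = Y) on D(U)={3,4,5,6,7,8} D(W)={2,3,4,6,8} D(Y)={2,3,4,5,7}: U {3,4,5,6,7,8}->{3,4,5}; W {2,3,4,6,8}->{2,3,4}; Y {2,3,4,5,7}->{5,7}
So after constraint 3: D(U)={3,4,5}, size = 3

Answer: 3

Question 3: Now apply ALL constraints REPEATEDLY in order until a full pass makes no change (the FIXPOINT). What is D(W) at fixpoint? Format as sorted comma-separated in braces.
pass 0 (initial): D(W)={2,3,4,6,8}
pass 1: U {3,4,5,6,7,8}->{3,4,5}; W {2,3,4,6,8}->{2,3,4}; Y {2,3,4,5,7,8}->{5,7}
pass 2: U {3,4,5}->{}; W {2,3,4}->{}; Y {5,7}->{}
pass 3: no change
Fixpoint after 3 passes: D(W) = {}

Answer: {}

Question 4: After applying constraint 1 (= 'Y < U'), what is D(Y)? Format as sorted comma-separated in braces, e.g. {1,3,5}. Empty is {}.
Answer: {2,3,4,5,7}

Derivation:
Constraint 1 (Y < U) on D(Y)={2,3,4,5,7,8} D(U)={3,4,5,6,7,8}: Y {2,3,4,5,7,8}->{2,3,4,5,7}
So after constraint 1: D(Y) = {2,3,4,5,7}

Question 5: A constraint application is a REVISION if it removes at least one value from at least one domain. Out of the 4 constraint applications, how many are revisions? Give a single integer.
Answer: 2

Derivation:
Constraint 1 (Y < U) on D(Y)={2,3,4,5,7,8} D(U)={3,4,5,6,7,8}: Y {2,3,4,5,7,8}->{2,3,4,5,7} => REVISION
Constraint 2 (U != Y) on D(U)={3,4,5,6,7,8} D(Y)={2,3,4,5,7}: no change => not a revision
Constraint 3 (U + W = Y) on D(U)={3,4,5,6,7,8} D(W)={2,3,4,6,8} D(Y)={2,3,4,5,7}: U {3,4,5,6,7,8}->{3,4,5}; W {2,3,4,6,8}->{2,3,4}; Y {2,3,4,5,7}->{5,7} => REVISION
Constraint 4 (Y != U) on D(Y)={5,7} D(U)={3,4,5}: no change => not a revision
Total revisions = 2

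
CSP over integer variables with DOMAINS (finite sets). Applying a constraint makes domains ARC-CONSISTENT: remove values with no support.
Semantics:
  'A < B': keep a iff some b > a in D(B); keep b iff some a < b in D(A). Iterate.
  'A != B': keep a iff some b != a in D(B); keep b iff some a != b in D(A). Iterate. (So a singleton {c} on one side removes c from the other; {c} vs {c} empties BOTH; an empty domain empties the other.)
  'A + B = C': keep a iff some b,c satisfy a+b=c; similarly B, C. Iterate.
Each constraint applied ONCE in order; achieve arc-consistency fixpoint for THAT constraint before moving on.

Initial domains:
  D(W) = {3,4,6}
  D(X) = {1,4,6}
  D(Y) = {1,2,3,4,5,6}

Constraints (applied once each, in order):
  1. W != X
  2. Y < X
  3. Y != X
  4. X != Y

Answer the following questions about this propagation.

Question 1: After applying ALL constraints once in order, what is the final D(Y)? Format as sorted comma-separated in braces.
Constraint 1 (W != X) on D(W)={3,4,6} D(X)={1,4,6}: no change
Constraint 2 (Y < X) on D(Y)={1,2,3,4,5,6} D(X)={1,4,6}: Y {1,2,3,4,5,6}->{1,2,3,4,5}; X {1,4,6}->{4,6}
Constraint 3 (Y != X) on D(Y)={1,2,3,4,5} D(X)={4,6}: no change
Constraint 4 (X != Y) on D(X)={4,6} D(Y)={1,2,3,4,5}: no change
So after all 4 constraints: D(Y) = {1,2,3,4,5}

Answer: {1,2,3,4,5}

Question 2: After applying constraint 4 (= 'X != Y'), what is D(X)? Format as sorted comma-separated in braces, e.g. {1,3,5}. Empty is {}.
Constraint 1 (W != X) on D(W)={3,4,6} D(X)={1,4,6}: no change
Constraint 2 (Y < X) on D(Y)={1,2,3,4,5,6} D(X)={1,4,6}: Y {1,2,3,4,5,6}->{1,2,3,4,5}; X {1,4,6}->{4,6}
Constraint 3 (Y != X) on D(Y)={1,2,3,4,5} D(X)={4,6}: no change
Constraint 4 (X != Y) on D(X)={4,6} D(Y)={1,2,3,4,5}: no change
So after constraint 4: D(X) = {4,6}

Answer: {4,6}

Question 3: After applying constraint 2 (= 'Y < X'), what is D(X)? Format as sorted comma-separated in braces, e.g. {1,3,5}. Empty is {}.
Constraint 1 (W != X) on D(W)={3,4,6} D(X)={1,4,6}: no change
Constraint 2 (Y < X) on D(Y)={1,2,3,4,5,6} D(X)={1,4,6}: Y {1,2,3,4,5,6}->{1,2,3,4,5}; X {1,4,6}->{4,6}
So after constraint 2: D(X) = {4,6}

Answer: {4,6}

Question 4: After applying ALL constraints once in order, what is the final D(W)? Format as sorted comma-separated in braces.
Answer: {3,4,6}

Derivation:
Constraint 1 (W != X) on D(W)={3,4,6} D(X)={1,4,6}: no change
Constraint 2 (Y < X) on D(Y)={1,2,3,4,5,6} D(X)={1,4,6}: Y {1,2,3,4,5,6}->{1,2,3,4,5}; X {1,4,6}->{4,6}
Constraint 3 (Y != X) on D(Y)={1,2,3,4,5} D(X)={4,6}: no change
Constraint 4 (X != Y) on D(X)={4,6} D(Y)={1,2,3,4,5}: no change
So after all 4 constraints: D(W) = {3,4,6}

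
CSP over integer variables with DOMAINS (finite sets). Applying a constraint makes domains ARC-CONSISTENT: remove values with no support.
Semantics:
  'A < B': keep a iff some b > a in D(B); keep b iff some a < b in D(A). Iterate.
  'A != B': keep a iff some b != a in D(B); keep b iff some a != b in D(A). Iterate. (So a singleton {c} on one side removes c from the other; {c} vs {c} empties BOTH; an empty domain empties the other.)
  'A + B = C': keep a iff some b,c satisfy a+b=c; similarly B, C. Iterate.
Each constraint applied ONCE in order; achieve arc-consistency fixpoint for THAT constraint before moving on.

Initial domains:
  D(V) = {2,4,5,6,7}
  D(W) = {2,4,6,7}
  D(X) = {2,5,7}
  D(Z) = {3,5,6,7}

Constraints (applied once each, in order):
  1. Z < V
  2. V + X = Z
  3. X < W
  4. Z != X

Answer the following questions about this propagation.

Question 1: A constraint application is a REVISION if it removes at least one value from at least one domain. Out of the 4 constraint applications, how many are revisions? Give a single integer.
Constraint 1 (Z < V) on D(Z)={3,5,6,7} D(V)={2,4,5,6,7}: Z {3,5,6,7}->{3,5,6}; V {2,4,5,6,7}->{4,5,6,7} => REVISION
Constraint 2 (V + X = Z) on D(V)={4,5,6,7} D(X)={2,5,7} D(Z)={3,5,6}: V {4,5,6,7}->{4}; X {2,5,7}->{2}; Z {3,5,6}->{6} => REVISION
Constraint 3 (X < W) on D(X)={2} D(W)={2,4,6,7}: W {2,4,6,7}->{4,6,7} => REVISION
Constraint 4 (Z != X) on D(Z)={6} D(X)={2}: no change => not a revision
Total revisions = 3

Answer: 3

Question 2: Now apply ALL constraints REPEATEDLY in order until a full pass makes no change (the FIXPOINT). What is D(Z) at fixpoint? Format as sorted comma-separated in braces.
pass 0 (initial): D(Z)={3,5,6,7}
pass 1: V {2,4,5,6,7}->{4}; W {2,4,6,7}->{4,6,7}; X {2,5,7}->{2}; Z {3,5,6,7}->{6}
pass 2: V {4}->{}; W {4,6,7}->{}; X {2}->{}; Z {6}->{}
pass 3: no change
Fixpoint after 3 passes: D(Z) = {}

Answer: {}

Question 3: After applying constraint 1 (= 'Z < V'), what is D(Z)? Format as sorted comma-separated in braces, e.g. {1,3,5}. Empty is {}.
Constraint 1 (Z < V) on D(Z)={3,5,6,7} D(V)={2,4,5,6,7}: Z {3,5,6,7}->{3,5,6}; V {2,4,5,6,7}->{4,5,6,7}
So after constraint 1: D(Z) = {3,5,6}

Answer: {3,5,6}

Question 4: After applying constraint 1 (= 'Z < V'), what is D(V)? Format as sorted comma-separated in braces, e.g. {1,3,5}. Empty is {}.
Answer: {4,5,6,7}

Derivation:
Constraint 1 (Z < V) on D(Z)={3,5,6,7} D(V)={2,4,5,6,7}: Z {3,5,6,7}->{3,5,6}; V {2,4,5,6,7}->{4,5,6,7}
So after constraint 1: D(V) = {4,5,6,7}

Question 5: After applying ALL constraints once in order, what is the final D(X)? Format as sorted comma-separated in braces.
Answer: {2}

Derivation:
Constraint 1 (Z < V) on D(Z)={3,5,6,7} D(V)={2,4,5,6,7}: Z {3,5,6,7}->{3,5,6}; V {2,4,5,6,7}->{4,5,6,7}
Constraint 2 (V + X = Z) on D(V)={4,5,6,7} D(X)={2,5,7} D(Z)={3,5,6}: V {4,5,6,7}->{4}; X {2,5,7}->{2}; Z {3,5,6}->{6}
Constraint 3 (X < W) on D(X)={2} D(W)={2,4,6,7}: W {2,4,6,7}->{4,6,7}
Constraint 4 (Z != X) on D(Z)={6} D(X)={2}: no change
So after all 4 constraints: D(X) = {2}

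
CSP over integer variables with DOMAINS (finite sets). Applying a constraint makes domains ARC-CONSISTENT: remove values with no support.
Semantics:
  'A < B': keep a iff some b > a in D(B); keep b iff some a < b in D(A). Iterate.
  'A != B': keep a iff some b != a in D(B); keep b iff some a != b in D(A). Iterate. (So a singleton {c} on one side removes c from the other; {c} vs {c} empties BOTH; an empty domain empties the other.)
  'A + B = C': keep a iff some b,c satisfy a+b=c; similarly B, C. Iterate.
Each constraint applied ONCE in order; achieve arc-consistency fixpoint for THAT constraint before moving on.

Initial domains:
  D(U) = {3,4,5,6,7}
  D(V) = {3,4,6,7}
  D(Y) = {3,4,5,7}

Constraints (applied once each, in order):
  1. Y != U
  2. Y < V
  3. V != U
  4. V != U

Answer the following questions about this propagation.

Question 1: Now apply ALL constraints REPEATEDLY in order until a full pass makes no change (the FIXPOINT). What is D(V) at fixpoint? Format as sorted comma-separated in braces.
pass 0 (initial): D(V)={3,4,6,7}
pass 1: V {3,4,6,7}->{4,6,7}; Y {3,4,5,7}->{3,4,5}
pass 2: no change
Fixpoint after 2 passes: D(V) = {4,6,7}

Answer: {4,6,7}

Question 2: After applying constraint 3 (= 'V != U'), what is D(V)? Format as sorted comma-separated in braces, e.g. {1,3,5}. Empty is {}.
Constraint 1 (Y != U) on D(Y)={3,4,5,7} D(U)={3,4,5,6,7}: no change
Constraint 2 (Y < V) on D(Y)={3,4,5,7} D(V)={3,4,6,7}: Y {3,4,5,7}->{3,4,5}; V {3,4,6,7}->{4,6,7}
Constraint 3 (V != U) on D(V)={4,6,7} D(U)={3,4,5,6,7}: no change
So after constraint 3: D(V) = {4,6,7}

Answer: {4,6,7}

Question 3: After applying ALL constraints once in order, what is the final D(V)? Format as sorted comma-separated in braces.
Answer: {4,6,7}

Derivation:
Constraint 1 (Y != U) on D(Y)={3,4,5,7} D(U)={3,4,5,6,7}: no change
Constraint 2 (Y < V) on D(Y)={3,4,5,7} D(V)={3,4,6,7}: Y {3,4,5,7}->{3,4,5}; V {3,4,6,7}->{4,6,7}
Constraint 3 (V != U) on D(V)={4,6,7} D(U)={3,4,5,6,7}: no change
Constraint 4 (V != U) on D(V)={4,6,7} D(U)={3,4,5,6,7}: no change
So after all 4 constraints: D(V) = {4,6,7}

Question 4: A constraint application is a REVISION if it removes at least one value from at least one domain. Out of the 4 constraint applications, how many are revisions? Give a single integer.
Constraint 1 (Y != U) on D(Y)={3,4,5,7} D(U)={3,4,5,6,7}: no change => not a revision
Constraint 2 (Y < V) on D(Y)={3,4,5,7} D(V)={3,4,6,7}: Y {3,4,5,7}->{3,4,5}; V {3,4,6,7}->{4,6,7} => REVISION
Constraint 3 (V != U) on D(V)={4,6,7} D(U)={3,4,5,6,7}: no change => not a revision
Constraint 4 (V != U) on D(V)={4,6,7} D(U)={3,4,5,6,7}: no change => not a revision
Total revisions = 1

Answer: 1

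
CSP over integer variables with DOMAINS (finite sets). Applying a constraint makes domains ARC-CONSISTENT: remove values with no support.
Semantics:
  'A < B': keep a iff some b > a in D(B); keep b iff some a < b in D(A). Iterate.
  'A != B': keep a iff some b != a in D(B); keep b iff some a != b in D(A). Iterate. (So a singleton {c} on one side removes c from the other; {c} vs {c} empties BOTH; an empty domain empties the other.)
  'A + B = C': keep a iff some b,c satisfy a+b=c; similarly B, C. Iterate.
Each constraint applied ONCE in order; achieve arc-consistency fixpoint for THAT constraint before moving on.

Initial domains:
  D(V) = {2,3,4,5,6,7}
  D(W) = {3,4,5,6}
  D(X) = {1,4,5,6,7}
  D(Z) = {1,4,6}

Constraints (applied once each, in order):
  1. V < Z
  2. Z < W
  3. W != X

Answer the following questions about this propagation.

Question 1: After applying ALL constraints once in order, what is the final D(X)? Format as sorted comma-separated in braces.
Answer: {1,4,5,6,7}

Derivation:
Constraint 1 (V < Z) on D(V)={2,3,4,5,6,7} D(Z)={1,4,6}: V {2,3,4,5,6,7}->{2,3,4,5}; Z {1,4,6}->{4,6}
Constraint 2 (Z < W) on D(Z)={4,6} D(W)={3,4,5,6}: Z {4,6}->{4}; W {3,4,5,6}->{5,6}
Constraint 3 (W != X) on D(W)={5,6} D(X)={1,4,5,6,7}: no change
So after all 3 constraints: D(X) = {1,4,5,6,7}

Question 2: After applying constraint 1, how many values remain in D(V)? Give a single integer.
Constraint 1 (V < Z) on D(V)={2,3,4,5,6,7} D(Z)={1,4,6}: V {2,3,4,5,6,7}->{2,3,4,5}; Z {1,4,6}->{4,6}
So after constraint 1: D(V)={2,3,4,5}, size = 4

Answer: 4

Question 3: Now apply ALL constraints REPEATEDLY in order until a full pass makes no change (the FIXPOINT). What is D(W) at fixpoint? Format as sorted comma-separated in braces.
pass 0 (initial): D(W)={3,4,5,6}
pass 1: V {2,3,4,5,6,7}->{2,3,4,5}; W {3,4,5,6}->{5,6}; Z {1,4,6}->{4}
pass 2: V {2,3,4,5}->{2,3}
pass 3: no change
Fixpoint after 3 passes: D(W) = {5,6}

Answer: {5,6}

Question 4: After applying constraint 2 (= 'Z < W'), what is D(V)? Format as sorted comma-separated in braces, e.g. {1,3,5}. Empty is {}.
Answer: {2,3,4,5}

Derivation:
Constraint 1 (V < Z) on D(V)={2,3,4,5,6,7} D(Z)={1,4,6}: V {2,3,4,5,6,7}->{2,3,4,5}; Z {1,4,6}->{4,6}
Constraint 2 (Z < W) on D(Z)={4,6} D(W)={3,4,5,6}: Z {4,6}->{4}; W {3,4,5,6}->{5,6}
So after constraint 2: D(V) = {2,3,4,5}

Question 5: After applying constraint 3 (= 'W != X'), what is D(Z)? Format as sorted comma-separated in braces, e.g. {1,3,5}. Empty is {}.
Constraint 1 (V < Z) on D(V)={2,3,4,5,6,7} D(Z)={1,4,6}: V {2,3,4,5,6,7}->{2,3,4,5}; Z {1,4,6}->{4,6}
Constraint 2 (Z < W) on D(Z)={4,6} D(W)={3,4,5,6}: Z {4,6}->{4}; W {3,4,5,6}->{5,6}
Constraint 3 (W != X) on D(W)={5,6} D(X)={1,4,5,6,7}: no change
So after constraint 3: D(Z) = {4}

Answer: {4}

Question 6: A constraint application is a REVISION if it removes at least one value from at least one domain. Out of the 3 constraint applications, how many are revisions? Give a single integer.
Answer: 2

Derivation:
Constraint 1 (V < Z) on D(V)={2,3,4,5,6,7} D(Z)={1,4,6}: V {2,3,4,5,6,7}->{2,3,4,5}; Z {1,4,6}->{4,6} => REVISION
Constraint 2 (Z < W) on D(Z)={4,6} D(W)={3,4,5,6}: Z {4,6}->{4}; W {3,4,5,6}->{5,6} => REVISION
Constraint 3 (W != X) on D(W)={5,6} D(X)={1,4,5,6,7}: no change => not a revision
Total revisions = 2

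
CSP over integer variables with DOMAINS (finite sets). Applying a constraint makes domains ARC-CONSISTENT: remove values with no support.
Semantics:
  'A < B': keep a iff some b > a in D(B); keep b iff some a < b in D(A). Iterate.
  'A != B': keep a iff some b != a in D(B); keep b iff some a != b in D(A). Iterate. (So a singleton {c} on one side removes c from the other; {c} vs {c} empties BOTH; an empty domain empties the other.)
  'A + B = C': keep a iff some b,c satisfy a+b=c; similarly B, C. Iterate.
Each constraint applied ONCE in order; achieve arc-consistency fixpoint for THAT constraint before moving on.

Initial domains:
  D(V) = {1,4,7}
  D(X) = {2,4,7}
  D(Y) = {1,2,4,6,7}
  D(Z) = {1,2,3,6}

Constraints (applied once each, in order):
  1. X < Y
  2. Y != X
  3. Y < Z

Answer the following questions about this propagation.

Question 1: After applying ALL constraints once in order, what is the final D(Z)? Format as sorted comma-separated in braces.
Constraint 1 (X < Y) on D(X)={2,4,7} D(Y)={1,2,4,6,7}: X {2,4,7}->{2,4}; Y {1,2,4,6,7}->{4,6,7}
Constraint 2 (Y != X) on D(Y)={4,6,7} D(X)={2,4}: no change
Constraint 3 (Y < Z) on D(Y)={4,6,7} D(Z)={1,2,3,6}: Y {4,6,7}->{4}; Z {1,2,3,6}->{6}
So after all 3 constraints: D(Z) = {6}

Answer: {6}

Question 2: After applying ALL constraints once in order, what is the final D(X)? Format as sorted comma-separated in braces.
Answer: {2,4}

Derivation:
Constraint 1 (X < Y) on D(X)={2,4,7} D(Y)={1,2,4,6,7}: X {2,4,7}->{2,4}; Y {1,2,4,6,7}->{4,6,7}
Constraint 2 (Y != X) on D(Y)={4,6,7} D(X)={2,4}: no change
Constraint 3 (Y < Z) on D(Y)={4,6,7} D(Z)={1,2,3,6}: Y {4,6,7}->{4}; Z {1,2,3,6}->{6}
So after all 3 constraints: D(X) = {2,4}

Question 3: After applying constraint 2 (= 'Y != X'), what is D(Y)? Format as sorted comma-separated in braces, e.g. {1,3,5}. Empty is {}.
Constraint 1 (X < Y) on D(X)={2,4,7} D(Y)={1,2,4,6,7}: X {2,4,7}->{2,4}; Y {1,2,4,6,7}->{4,6,7}
Constraint 2 (Y != X) on D(Y)={4,6,7} D(X)={2,4}: no change
So after constraint 2: D(Y) = {4,6,7}

Answer: {4,6,7}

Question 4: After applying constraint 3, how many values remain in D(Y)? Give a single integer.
Constraint 1 (X < Y) on D(X)={2,4,7} D(Y)={1,2,4,6,7}: X {2,4,7}->{2,4}; Y {1,2,4,6,7}->{4,6,7}
Constraint 2 (Y != X) on D(Y)={4,6,7} D(X)={2,4}: no change
Constraint 3 (Y < Z) on D(Y)={4,6,7} D(Z)={1,2,3,6}: Y {4,6,7}->{4}; Z {1,2,3,6}->{6}
So after constraint 3: D(Y)={4}, size = 1

Answer: 1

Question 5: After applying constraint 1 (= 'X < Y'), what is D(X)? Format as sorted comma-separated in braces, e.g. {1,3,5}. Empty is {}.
Constraint 1 (X < Y) on D(X)={2,4,7} D(Y)={1,2,4,6,7}: X {2,4,7}->{2,4}; Y {1,2,4,6,7}->{4,6,7}
So after constraint 1: D(X) = {2,4}

Answer: {2,4}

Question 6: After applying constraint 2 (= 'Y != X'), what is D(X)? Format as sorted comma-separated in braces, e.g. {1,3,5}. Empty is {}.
Answer: {2,4}

Derivation:
Constraint 1 (X < Y) on D(X)={2,4,7} D(Y)={1,2,4,6,7}: X {2,4,7}->{2,4}; Y {1,2,4,6,7}->{4,6,7}
Constraint 2 (Y != X) on D(Y)={4,6,7} D(X)={2,4}: no change
So after constraint 2: D(X) = {2,4}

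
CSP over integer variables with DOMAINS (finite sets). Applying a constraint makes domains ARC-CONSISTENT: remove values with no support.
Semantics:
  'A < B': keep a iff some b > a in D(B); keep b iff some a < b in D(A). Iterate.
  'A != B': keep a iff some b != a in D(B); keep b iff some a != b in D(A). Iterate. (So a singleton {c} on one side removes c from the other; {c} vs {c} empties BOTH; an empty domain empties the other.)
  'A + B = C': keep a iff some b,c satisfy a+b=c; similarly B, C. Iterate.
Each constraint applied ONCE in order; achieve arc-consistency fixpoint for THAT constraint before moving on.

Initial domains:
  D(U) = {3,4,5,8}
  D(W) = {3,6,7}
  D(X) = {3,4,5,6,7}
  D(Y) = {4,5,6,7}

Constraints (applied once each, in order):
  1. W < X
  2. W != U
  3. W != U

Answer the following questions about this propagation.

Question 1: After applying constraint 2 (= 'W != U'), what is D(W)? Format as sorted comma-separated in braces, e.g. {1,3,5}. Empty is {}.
Answer: {3,6}

Derivation:
Constraint 1 (W < X) on D(W)={3,6,7} D(X)={3,4,5,6,7}: W {3,6,7}->{3,6}; X {3,4,5,6,7}->{4,5,6,7}
Constraint 2 (W != U) on D(W)={3,6} D(U)={3,4,5,8}: no change
So after constraint 2: D(W) = {3,6}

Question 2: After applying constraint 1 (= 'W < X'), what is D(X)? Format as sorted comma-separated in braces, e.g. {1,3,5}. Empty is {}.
Constraint 1 (W < X) on D(W)={3,6,7} D(X)={3,4,5,6,7}: W {3,6,7}->{3,6}; X {3,4,5,6,7}->{4,5,6,7}
So after constraint 1: D(X) = {4,5,6,7}

Answer: {4,5,6,7}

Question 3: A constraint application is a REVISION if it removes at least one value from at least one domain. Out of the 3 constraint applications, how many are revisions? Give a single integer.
Constraint 1 (W < X) on D(W)={3,6,7} D(X)={3,4,5,6,7}: W {3,6,7}->{3,6}; X {3,4,5,6,7}->{4,5,6,7} => REVISION
Constraint 2 (W != U) on D(W)={3,6} D(U)={3,4,5,8}: no change => not a revision
Constraint 3 (W != U) on D(W)={3,6} D(U)={3,4,5,8}: no change => not a revision
Total revisions = 1

Answer: 1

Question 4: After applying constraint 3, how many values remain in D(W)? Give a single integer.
Answer: 2

Derivation:
Constraint 1 (W < X) on D(W)={3,6,7} D(X)={3,4,5,6,7}: W {3,6,7}->{3,6}; X {3,4,5,6,7}->{4,5,6,7}
Constraint 2 (W != U) on D(W)={3,6} D(U)={3,4,5,8}: no change
Constraint 3 (W != U) on D(W)={3,6} D(U)={3,4,5,8}: no change
So after constraint 3: D(W)={3,6}, size = 2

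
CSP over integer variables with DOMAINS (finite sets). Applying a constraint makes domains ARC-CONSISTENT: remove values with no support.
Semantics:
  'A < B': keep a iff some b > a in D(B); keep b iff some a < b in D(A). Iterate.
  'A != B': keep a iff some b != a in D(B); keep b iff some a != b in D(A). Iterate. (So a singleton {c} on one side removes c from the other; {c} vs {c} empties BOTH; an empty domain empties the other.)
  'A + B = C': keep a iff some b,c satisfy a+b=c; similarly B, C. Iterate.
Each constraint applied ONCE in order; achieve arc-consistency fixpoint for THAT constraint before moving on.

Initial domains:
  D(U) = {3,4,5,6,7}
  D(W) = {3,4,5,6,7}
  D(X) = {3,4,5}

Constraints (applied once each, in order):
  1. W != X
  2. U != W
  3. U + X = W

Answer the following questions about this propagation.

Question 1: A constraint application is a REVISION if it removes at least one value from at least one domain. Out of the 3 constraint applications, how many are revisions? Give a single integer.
Answer: 1

Derivation:
Constraint 1 (W != X) on D(W)={3,4,5,6,7} D(X)={3,4,5}: no change => not a revision
Constraint 2 (U != W) on D(U)={3,4,5,6,7} D(W)={3,4,5,6,7}: no change => not a revision
Constraint 3 (U + X = W) on D(U)={3,4,5,6,7} D(X)={3,4,5} D(W)={3,4,5,6,7}: U {3,4,5,6,7}->{3,4}; X {3,4,5}->{3,4}; W {3,4,5,6,7}->{6,7} => REVISION
Total revisions = 1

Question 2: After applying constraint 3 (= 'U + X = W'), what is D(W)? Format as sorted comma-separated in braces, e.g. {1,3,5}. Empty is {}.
Constraint 1 (W != X) on D(W)={3,4,5,6,7} D(X)={3,4,5}: no change
Constraint 2 (U != W) on D(U)={3,4,5,6,7} D(W)={3,4,5,6,7}: no change
Constraint 3 (U + X = W) on D(U)={3,4,5,6,7} D(X)={3,4,5} D(W)={3,4,5,6,7}: U {3,4,5,6,7}->{3,4}; X {3,4,5}->{3,4}; W {3,4,5,6,7}->{6,7}
So after constraint 3: D(W) = {6,7}

Answer: {6,7}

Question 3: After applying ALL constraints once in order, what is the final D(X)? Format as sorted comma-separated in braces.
Constraint 1 (W != X) on D(W)={3,4,5,6,7} D(X)={3,4,5}: no change
Constraint 2 (U != W) on D(U)={3,4,5,6,7} D(W)={3,4,5,6,7}: no change
Constraint 3 (U + X = W) on D(U)={3,4,5,6,7} D(X)={3,4,5} D(W)={3,4,5,6,7}: U {3,4,5,6,7}->{3,4}; X {3,4,5}->{3,4}; W {3,4,5,6,7}->{6,7}
So after all 3 constraints: D(X) = {3,4}

Answer: {3,4}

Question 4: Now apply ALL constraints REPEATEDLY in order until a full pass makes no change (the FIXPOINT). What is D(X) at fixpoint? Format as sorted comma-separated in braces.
Answer: {3,4}

Derivation:
pass 0 (initial): D(X)={3,4,5}
pass 1: U {3,4,5,6,7}->{3,4}; W {3,4,5,6,7}->{6,7}; X {3,4,5}->{3,4}
pass 2: no change
Fixpoint after 2 passes: D(X) = {3,4}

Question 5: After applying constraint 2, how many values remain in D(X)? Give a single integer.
Answer: 3

Derivation:
Constraint 1 (W != X) on D(W)={3,4,5,6,7} D(X)={3,4,5}: no change
Constraint 2 (U != W) on D(U)={3,4,5,6,7} D(W)={3,4,5,6,7}: no change
So after constraint 2: D(X)={3,4,5}, size = 3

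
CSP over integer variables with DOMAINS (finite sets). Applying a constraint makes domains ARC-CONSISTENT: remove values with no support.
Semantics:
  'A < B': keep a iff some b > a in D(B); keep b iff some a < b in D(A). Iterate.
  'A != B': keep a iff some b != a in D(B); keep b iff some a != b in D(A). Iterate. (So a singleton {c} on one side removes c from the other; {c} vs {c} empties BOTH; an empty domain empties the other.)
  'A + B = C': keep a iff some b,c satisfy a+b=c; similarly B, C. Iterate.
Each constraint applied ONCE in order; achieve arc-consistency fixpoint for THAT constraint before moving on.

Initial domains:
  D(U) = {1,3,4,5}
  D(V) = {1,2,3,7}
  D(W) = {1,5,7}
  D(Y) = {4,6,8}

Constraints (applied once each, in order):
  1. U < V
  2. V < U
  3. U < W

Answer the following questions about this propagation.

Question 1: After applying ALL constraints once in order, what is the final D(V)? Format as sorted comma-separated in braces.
Constraint 1 (U < V) on D(U)={1,3,4,5} D(V)={1,2,3,7}: V {1,2,3,7}->{2,3,7}
Constraint 2 (V < U) on D(V)={2,3,7} D(U)={1,3,4,5}: V {2,3,7}->{2,3}; U {1,3,4,5}->{3,4,5}
Constraint 3 (U < W) on D(U)={3,4,5} D(W)={1,5,7}: W {1,5,7}->{5,7}
So after all 3 constraints: D(V) = {2,3}

Answer: {2,3}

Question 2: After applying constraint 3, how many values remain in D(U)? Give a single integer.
Constraint 1 (U < V) on D(U)={1,3,4,5} D(V)={1,2,3,7}: V {1,2,3,7}->{2,3,7}
Constraint 2 (V < U) on D(V)={2,3,7} D(U)={1,3,4,5}: V {2,3,7}->{2,3}; U {1,3,4,5}->{3,4,5}
Constraint 3 (U < W) on D(U)={3,4,5} D(W)={1,5,7}: W {1,5,7}->{5,7}
So after constraint 3: D(U)={3,4,5}, size = 3

Answer: 3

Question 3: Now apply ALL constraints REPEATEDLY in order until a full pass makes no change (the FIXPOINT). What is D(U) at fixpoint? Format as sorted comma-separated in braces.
Answer: {}

Derivation:
pass 0 (initial): D(U)={1,3,4,5}
pass 1: U {1,3,4,5}->{3,4,5}; V {1,2,3,7}->{2,3}; W {1,5,7}->{5,7}
pass 2: U {3,4,5}->{}; V {2,3}->{}; W {5,7}->{}
pass 3: no change
Fixpoint after 3 passes: D(U) = {}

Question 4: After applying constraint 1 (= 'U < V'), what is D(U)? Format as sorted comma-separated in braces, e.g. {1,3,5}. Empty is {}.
Answer: {1,3,4,5}

Derivation:
Constraint 1 (U < V) on D(U)={1,3,4,5} D(V)={1,2,3,7}: V {1,2,3,7}->{2,3,7}
So after constraint 1: D(U) = {1,3,4,5}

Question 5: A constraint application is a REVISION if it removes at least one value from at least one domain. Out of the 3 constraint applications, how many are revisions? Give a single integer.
Answer: 3

Derivation:
Constraint 1 (U < V) on D(U)={1,3,4,5} D(V)={1,2,3,7}: V {1,2,3,7}->{2,3,7} => REVISION
Constraint 2 (V < U) on D(V)={2,3,7} D(U)={1,3,4,5}: V {2,3,7}->{2,3}; U {1,3,4,5}->{3,4,5} => REVISION
Constraint 3 (U < W) on D(U)={3,4,5} D(W)={1,5,7}: W {1,5,7}->{5,7} => REVISION
Total revisions = 3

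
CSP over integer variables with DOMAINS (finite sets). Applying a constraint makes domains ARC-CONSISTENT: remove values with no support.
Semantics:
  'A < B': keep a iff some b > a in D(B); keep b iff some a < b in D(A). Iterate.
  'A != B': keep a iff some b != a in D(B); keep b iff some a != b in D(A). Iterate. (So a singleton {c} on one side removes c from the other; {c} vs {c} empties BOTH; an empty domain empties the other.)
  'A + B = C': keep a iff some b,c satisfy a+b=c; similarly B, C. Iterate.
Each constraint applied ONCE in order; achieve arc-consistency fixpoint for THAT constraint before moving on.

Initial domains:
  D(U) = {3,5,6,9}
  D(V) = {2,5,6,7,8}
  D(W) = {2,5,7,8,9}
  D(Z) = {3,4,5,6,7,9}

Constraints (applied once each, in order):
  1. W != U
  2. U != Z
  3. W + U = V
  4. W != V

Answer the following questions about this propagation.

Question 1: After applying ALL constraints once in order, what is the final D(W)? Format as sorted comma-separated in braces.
Constraint 1 (W != U) on D(W)={2,5,7,8,9} D(U)={3,5,6,9}: no change
Constraint 2 (U != Z) on D(U)={3,5,6,9} D(Z)={3,4,5,6,7,9}: no change
Constraint 3 (W + U = V) on D(W)={2,5,7,8,9} D(U)={3,5,6,9} D(V)={2,5,6,7,8}: W {2,5,7,8,9}->{2,5}; U {3,5,6,9}->{3,5,6}; V {2,5,6,7,8}->{5,7,8}
Constraint 4 (W != V) on D(W)={2,5} D(V)={5,7,8}: no change
So after all 4 constraints: D(W) = {2,5}

Answer: {2,5}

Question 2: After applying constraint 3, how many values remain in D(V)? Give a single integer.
Constraint 1 (W != U) on D(W)={2,5,7,8,9} D(U)={3,5,6,9}: no change
Constraint 2 (U != Z) on D(U)={3,5,6,9} D(Z)={3,4,5,6,7,9}: no change
Constraint 3 (W + U = V) on D(W)={2,5,7,8,9} D(U)={3,5,6,9} D(V)={2,5,6,7,8}: W {2,5,7,8,9}->{2,5}; U {3,5,6,9}->{3,5,6}; V {2,5,6,7,8}->{5,7,8}
So after constraint 3: D(V)={5,7,8}, size = 3

Answer: 3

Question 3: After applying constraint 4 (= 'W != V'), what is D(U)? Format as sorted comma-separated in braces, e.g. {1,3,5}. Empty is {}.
Constraint 1 (W != U) on D(W)={2,5,7,8,9} D(U)={3,5,6,9}: no change
Constraint 2 (U != Z) on D(U)={3,5,6,9} D(Z)={3,4,5,6,7,9}: no change
Constraint 3 (W + U = V) on D(W)={2,5,7,8,9} D(U)={3,5,6,9} D(V)={2,5,6,7,8}: W {2,5,7,8,9}->{2,5}; U {3,5,6,9}->{3,5,6}; V {2,5,6,7,8}->{5,7,8}
Constraint 4 (W != V) on D(W)={2,5} D(V)={5,7,8}: no change
So after constraint 4: D(U) = {3,5,6}

Answer: {3,5,6}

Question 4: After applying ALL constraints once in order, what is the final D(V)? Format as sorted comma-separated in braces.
Answer: {5,7,8}

Derivation:
Constraint 1 (W != U) on D(W)={2,5,7,8,9} D(U)={3,5,6,9}: no change
Constraint 2 (U != Z) on D(U)={3,5,6,9} D(Z)={3,4,5,6,7,9}: no change
Constraint 3 (W + U = V) on D(W)={2,5,7,8,9} D(U)={3,5,6,9} D(V)={2,5,6,7,8}: W {2,5,7,8,9}->{2,5}; U {3,5,6,9}->{3,5,6}; V {2,5,6,7,8}->{5,7,8}
Constraint 4 (W != V) on D(W)={2,5} D(V)={5,7,8}: no change
So after all 4 constraints: D(V) = {5,7,8}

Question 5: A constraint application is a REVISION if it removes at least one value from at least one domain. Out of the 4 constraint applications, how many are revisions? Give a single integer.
Constraint 1 (W != U) on D(W)={2,5,7,8,9} D(U)={3,5,6,9}: no change => not a revision
Constraint 2 (U != Z) on D(U)={3,5,6,9} D(Z)={3,4,5,6,7,9}: no change => not a revision
Constraint 3 (W + U = V) on D(W)={2,5,7,8,9} D(U)={3,5,6,9} D(V)={2,5,6,7,8}: W {2,5,7,8,9}->{2,5}; U {3,5,6,9}->{3,5,6}; V {2,5,6,7,8}->{5,7,8} => REVISION
Constraint 4 (W != V) on D(W)={2,5} D(V)={5,7,8}: no change => not a revision
Total revisions = 1

Answer: 1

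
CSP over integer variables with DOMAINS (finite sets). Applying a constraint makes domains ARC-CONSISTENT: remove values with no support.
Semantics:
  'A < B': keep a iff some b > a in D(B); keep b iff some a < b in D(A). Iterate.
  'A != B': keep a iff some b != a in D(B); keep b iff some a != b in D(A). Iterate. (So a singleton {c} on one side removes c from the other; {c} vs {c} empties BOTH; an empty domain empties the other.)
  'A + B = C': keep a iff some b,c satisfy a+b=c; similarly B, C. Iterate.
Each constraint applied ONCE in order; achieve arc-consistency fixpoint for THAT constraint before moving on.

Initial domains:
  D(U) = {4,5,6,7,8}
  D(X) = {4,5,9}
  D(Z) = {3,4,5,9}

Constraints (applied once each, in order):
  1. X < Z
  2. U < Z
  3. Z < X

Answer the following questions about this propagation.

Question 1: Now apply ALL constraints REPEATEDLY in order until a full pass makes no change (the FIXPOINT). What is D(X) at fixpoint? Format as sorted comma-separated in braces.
Answer: {}

Derivation:
pass 0 (initial): D(X)={4,5,9}
pass 1: X {4,5,9}->{}; Z {3,4,5,9}->{}
pass 2: U {4,5,6,7,8}->{}
pass 3: no change
Fixpoint after 3 passes: D(X) = {}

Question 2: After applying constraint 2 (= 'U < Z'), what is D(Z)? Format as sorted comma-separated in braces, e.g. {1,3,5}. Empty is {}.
Constraint 1 (X < Z) on D(X)={4,5,9} D(Z)={3,4,5,9}: X {4,5,9}->{4,5}; Z {3,4,5,9}->{5,9}
Constraint 2 (U < Z) on D(U)={4,5,6,7,8} D(Z)={5,9}: no change
So after constraint 2: D(Z) = {5,9}

Answer: {5,9}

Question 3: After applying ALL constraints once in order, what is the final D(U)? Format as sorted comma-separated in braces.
Constraint 1 (X < Z) on D(X)={4,5,9} D(Z)={3,4,5,9}: X {4,5,9}->{4,5}; Z {3,4,5,9}->{5,9}
Constraint 2 (U < Z) on D(U)={4,5,6,7,8} D(Z)={5,9}: no change
Constraint 3 (Z < X) on D(Z)={5,9} D(X)={4,5}: Z {5,9}->{}; X {4,5}->{}
So after all 3 constraints: D(U) = {4,5,6,7,8}

Answer: {4,5,6,7,8}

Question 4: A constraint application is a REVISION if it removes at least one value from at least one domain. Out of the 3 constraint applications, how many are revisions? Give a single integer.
Constraint 1 (X < Z) on D(X)={4,5,9} D(Z)={3,4,5,9}: X {4,5,9}->{4,5}; Z {3,4,5,9}->{5,9} => REVISION
Constraint 2 (U < Z) on D(U)={4,5,6,7,8} D(Z)={5,9}: no change => not a revision
Constraint 3 (Z < X) on D(Z)={5,9} D(X)={4,5}: Z {5,9}->{}; X {4,5}->{} => REVISION
Total revisions = 2

Answer: 2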